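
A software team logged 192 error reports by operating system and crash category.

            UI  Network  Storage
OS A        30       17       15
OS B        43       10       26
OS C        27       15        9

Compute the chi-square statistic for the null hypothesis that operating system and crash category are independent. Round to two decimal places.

8.41

Row totals: 62, 79, 51. Column totals: 100, 42, 50. Grand total N = 192.
Expected counts (row total × column total / N):
  OS A, UI: 62×100/192 = 32.292
  OS A, Network: 62×42/192 = 13.562
  OS A, Storage: 62×50/192 = 16.146
  OS B, UI: 79×100/192 = 41.146
  OS B, Network: 79×42/192 = 17.281
  OS B, Storage: 79×50/192 = 20.573
  OS C, UI: 51×100/192 = 26.562
  OS C, Network: 51×42/192 = 11.156
  OS C, Storage: 51×50/192 = 13.281
Contributions (O − E)²/E:
  (30 − 32.292)²/32.292 = 0.1627
  (17 − 13.562)²/13.562 = 0.8715
  (15 − 16.146)²/16.146 = 0.0813
  (43 − 41.146)²/41.146 = 0.0835
  (10 − 17.281)²/17.281 = 3.0677
  (26 − 20.573)²/20.573 = 1.4316
  (27 − 26.562)²/26.562 = 0.0072
  (15 − 11.156)²/11.156 = 1.3245
  (9 − 13.281)²/13.281 = 1.3799
χ² = 0.1627 + 0.8715 + 0.0813 + 0.0835 + 3.0677 + 1.4316 + 0.0072 + 1.3245 + 1.3799 = 8.41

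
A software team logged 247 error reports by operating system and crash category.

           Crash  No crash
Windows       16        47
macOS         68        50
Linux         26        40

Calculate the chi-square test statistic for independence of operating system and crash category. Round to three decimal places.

Row totals: 63, 118, 66. Column totals: 110, 137. Grand total N = 247.
Expected counts (row total × column total / N):
  Windows, Crash: 63×110/247 = 28.0567
  Windows, No crash: 63×137/247 = 34.9433
  macOS, Crash: 118×110/247 = 52.5506
  macOS, No crash: 118×137/247 = 65.4494
  Linux, Crash: 66×110/247 = 29.3927
  Linux, No crash: 66×137/247 = 36.6073
Contributions (O − E)²/E:
  (16 − 28.0567)²/28.0567 = 5.1811
  (47 − 34.9433)²/34.9433 = 4.1600
  (68 − 52.5506)²/52.5506 = 4.5420
  (50 − 65.4494)²/65.4494 = 3.6468
  (26 − 29.3927)²/29.3927 = 0.3916
  (40 − 36.6073)²/36.6073 = 0.3144
χ² = 5.1811 + 4.1600 + 4.5420 + 3.6468 + 0.3916 + 0.3144 = 18.236

18.236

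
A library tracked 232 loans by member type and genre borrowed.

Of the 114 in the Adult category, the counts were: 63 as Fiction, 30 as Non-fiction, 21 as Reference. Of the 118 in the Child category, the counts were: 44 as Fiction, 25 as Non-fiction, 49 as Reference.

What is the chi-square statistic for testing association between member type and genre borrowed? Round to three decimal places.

Row totals: 114, 118. Column totals: 107, 55, 70. Grand total N = 232.
Expected counts (row total × column total / N):
  Adult, Fiction: 114×107/232 = 52.5776
  Adult, Non-fiction: 114×55/232 = 27.0259
  Adult, Reference: 114×70/232 = 34.3966
  Child, Fiction: 118×107/232 = 54.4224
  Child, Non-fiction: 118×55/232 = 27.9741
  Child, Reference: 118×70/232 = 35.6034
Contributions (O − E)²/E:
  (63 − 52.5776)²/52.5776 = 2.0660
  (30 − 27.0259)²/27.0259 = 0.3273
  (21 − 34.3966)²/34.3966 = 5.2176
  (44 − 54.4224)²/54.4224 = 1.9960
  (25 − 27.9741)²/27.9741 = 0.3162
  (49 − 35.6034)²/35.6034 = 5.0408
χ² = 2.0660 + 0.3273 + 5.2176 + 1.9960 + 0.3162 + 5.0408 = 14.964

14.964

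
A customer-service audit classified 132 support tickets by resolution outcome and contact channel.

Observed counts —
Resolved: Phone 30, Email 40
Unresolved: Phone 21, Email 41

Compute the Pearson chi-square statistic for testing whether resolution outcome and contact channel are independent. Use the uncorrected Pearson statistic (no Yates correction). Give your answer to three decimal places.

Row totals: 70, 62. Column totals: 51, 81. Grand total N = 132.
Expected counts (row total × column total / N):
  Resolved, Phone: 70×51/132 = 27.0455
  Resolved, Email: 70×81/132 = 42.9545
  Unresolved, Phone: 62×51/132 = 23.9545
  Unresolved, Email: 62×81/132 = 38.0455
Contributions (O − E)²/E:
  (30 − 27.0455)²/27.0455 = 0.3228
  (40 − 42.9545)²/42.9545 = 0.2032
  (21 − 23.9545)²/23.9545 = 0.3644
  (41 − 38.0455)²/38.0455 = 0.2294
χ² = 0.3228 + 0.2032 + 0.3644 + 0.2294 = 1.120

1.120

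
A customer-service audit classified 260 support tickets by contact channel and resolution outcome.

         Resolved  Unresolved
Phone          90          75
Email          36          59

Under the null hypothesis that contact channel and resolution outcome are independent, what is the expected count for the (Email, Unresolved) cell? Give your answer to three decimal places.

Row total (Email) = 95; column total (Unresolved) = 134; grand total N = 260.
Expected count = (row total × column total) / N = 95 × 134 / 260 = 48.962.

48.962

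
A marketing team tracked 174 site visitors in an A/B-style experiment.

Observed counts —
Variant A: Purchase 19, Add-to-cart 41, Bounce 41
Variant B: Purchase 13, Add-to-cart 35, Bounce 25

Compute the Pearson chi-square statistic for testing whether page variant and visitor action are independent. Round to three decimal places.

Row totals: 101, 73. Column totals: 32, 76, 66. Grand total N = 174.
Expected counts (row total × column total / N):
  Variant A, Purchase: 101×32/174 = 18.5747
  Variant A, Add-to-cart: 101×76/174 = 44.1149
  Variant A, Bounce: 101×66/174 = 38.3103
  Variant B, Purchase: 73×32/174 = 13.4253
  Variant B, Add-to-cart: 73×76/174 = 31.8851
  Variant B, Bounce: 73×66/174 = 27.6897
Contributions (O − E)²/E:
  (19 − 18.5747)²/18.5747 = 0.0097
  (41 − 44.1149)²/44.1149 = 0.2199
  (41 − 38.3103)²/38.3103 = 0.1888
  (13 − 13.4253)²/13.4253 = 0.0135
  (35 − 31.8851)²/31.8851 = 0.3043
  (25 − 27.6897)²/27.6897 = 0.2613
χ² = 0.0097 + 0.2199 + 0.1888 + 0.0135 + 0.3043 + 0.2613 = 0.998

0.998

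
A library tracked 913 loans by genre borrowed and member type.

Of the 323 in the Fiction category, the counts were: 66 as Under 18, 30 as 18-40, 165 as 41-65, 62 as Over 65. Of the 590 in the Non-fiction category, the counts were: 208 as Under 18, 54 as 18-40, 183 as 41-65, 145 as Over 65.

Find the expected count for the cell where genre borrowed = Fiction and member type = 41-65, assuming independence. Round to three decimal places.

123.115

Row total (Fiction) = 323; column total (41-65) = 348; grand total N = 913.
Expected count = (row total × column total) / N = 323 × 348 / 913 = 123.115.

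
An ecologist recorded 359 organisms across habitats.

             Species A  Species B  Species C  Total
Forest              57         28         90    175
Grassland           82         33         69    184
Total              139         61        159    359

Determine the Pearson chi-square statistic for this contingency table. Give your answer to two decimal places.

Grand total N = 359.
Expected counts (row total × column total / N):
  Forest, Species A: 175×139/359 = 67.758
  Forest, Species B: 175×61/359 = 29.735
  Forest, Species C: 175×159/359 = 77.507
  Grassland, Species A: 184×139/359 = 71.242
  Grassland, Species B: 184×61/359 = 31.265
  Grassland, Species C: 184×159/359 = 81.493
Contributions (O − E)²/E:
  (57 − 67.758)²/67.758 = 1.7081
  (28 − 29.735)²/29.735 = 0.1012
  (90 − 77.507)²/77.507 = 2.0137
  (82 − 71.242)²/71.242 = 1.6245
  (33 − 31.265)²/31.265 = 0.0963
  (69 − 81.493)²/81.493 = 1.9152
χ² = 1.7081 + 0.1012 + 2.0137 + 1.6245 + 0.0963 + 1.9152 = 7.46

7.46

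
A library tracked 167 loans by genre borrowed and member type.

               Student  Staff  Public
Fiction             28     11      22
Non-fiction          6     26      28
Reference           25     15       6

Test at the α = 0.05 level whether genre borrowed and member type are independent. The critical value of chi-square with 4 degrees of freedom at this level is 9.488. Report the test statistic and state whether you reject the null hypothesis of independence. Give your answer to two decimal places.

32.76; reject H₀

Row totals: 61, 60, 46. Column totals: 59, 52, 56. Grand total N = 167.
Expected counts (row total × column total / N):
  Fiction, Student: 61×59/167 = 21.551
  Fiction, Staff: 61×52/167 = 18.994
  Fiction, Public: 61×56/167 = 20.455
  Non-fiction, Student: 60×59/167 = 21.198
  Non-fiction, Staff: 60×52/167 = 18.683
  Non-fiction, Public: 60×56/167 = 20.120
  Reference, Student: 46×59/167 = 16.251
  Reference, Staff: 46×52/167 = 14.323
  Reference, Public: 46×56/167 = 15.425
Contributions (O − E)²/E:
  (28 − 21.551)²/21.551 = 1.9298
  (11 − 18.994)²/18.994 = 3.3644
  (22 − 20.455)²/20.455 = 0.1167
  (6 − 21.198)²/21.198 = 10.8963
  (26 − 18.683)²/18.683 = 2.8656
  (28 − 20.120)²/20.120 = 3.0862
  (25 − 16.251)²/16.251 = 4.7102
  (15 − 14.323)²/14.323 = 0.0320
  (6 − 15.425)²/15.425 = 5.7589
χ² = 1.9298 + 3.3644 + 0.1167 + 10.8963 + 2.8656 + 3.0862 + 4.7102 + 0.0320 + 5.7589 = 32.76
df = (3−1)(3−1) = 4. Since 32.76 > 9.488, reject the null hypothesis of independence at α = 0.05.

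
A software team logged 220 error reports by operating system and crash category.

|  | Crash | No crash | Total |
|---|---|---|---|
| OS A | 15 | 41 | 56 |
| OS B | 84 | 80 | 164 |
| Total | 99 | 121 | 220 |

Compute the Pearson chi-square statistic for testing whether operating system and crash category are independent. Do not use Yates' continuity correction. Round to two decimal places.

10.07

Grand total N = 220.
Expected counts (row total × column total / N):
  OS A, Crash: 56×99/220 = 25.200
  OS A, No crash: 56×121/220 = 30.800
  OS B, Crash: 164×99/220 = 73.800
  OS B, No crash: 164×121/220 = 90.200
Contributions (O − E)²/E:
  (15 − 25.200)²/25.200 = 4.1286
  (41 − 30.800)²/30.800 = 3.3779
  (84 − 73.800)²/73.800 = 1.4098
  (80 − 90.200)²/90.200 = 1.1534
χ² = 4.1286 + 3.3779 + 1.4098 + 1.1534 = 10.07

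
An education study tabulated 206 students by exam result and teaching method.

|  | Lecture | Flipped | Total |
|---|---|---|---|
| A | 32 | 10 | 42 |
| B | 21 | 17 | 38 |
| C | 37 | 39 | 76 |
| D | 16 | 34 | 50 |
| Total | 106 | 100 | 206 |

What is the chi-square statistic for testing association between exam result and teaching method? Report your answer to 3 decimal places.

Grand total N = 206.
Expected counts (row total × column total / N):
  A, Lecture: 42×106/206 = 21.61165
  A, Flipped: 42×100/206 = 20.38835
  B, Lecture: 38×106/206 = 19.55340
  B, Flipped: 38×100/206 = 18.44660
  C, Lecture: 76×106/206 = 39.10680
  C, Flipped: 76×100/206 = 36.89320
  D, Lecture: 50×106/206 = 25.72816
  D, Flipped: 50×100/206 = 24.27184
Contributions (O − E)²/E:
  (32 − 21.61165)²/21.61165 = 4.9935
  (10 − 20.38835)²/20.38835 = 5.2931
  (21 − 19.55340)²/19.55340 = 0.1070
  (17 − 18.44660)²/18.44660 = 0.1134
  (37 − 39.10680)²/39.10680 = 0.1135
  (39 − 36.89320)²/36.89320 = 0.1203
  (16 − 25.72816)²/25.72816 = 3.6783
  (34 − 24.27184)²/24.27184 = 3.8990
χ² = 4.9935 + 5.2931 + 0.1070 + 0.1134 + 0.1135 + 0.1203 + 3.6783 + 3.8990 = 18.318

18.318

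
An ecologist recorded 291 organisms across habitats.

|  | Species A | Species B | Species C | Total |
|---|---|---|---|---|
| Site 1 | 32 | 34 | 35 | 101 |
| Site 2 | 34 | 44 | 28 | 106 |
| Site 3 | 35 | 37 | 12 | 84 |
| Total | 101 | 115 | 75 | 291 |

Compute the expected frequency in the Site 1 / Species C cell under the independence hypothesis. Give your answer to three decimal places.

26.031

Row total (Site 1) = 101; column total (Species C) = 75; grand total N = 291.
Expected count = (row total × column total) / N = 101 × 75 / 291 = 26.031.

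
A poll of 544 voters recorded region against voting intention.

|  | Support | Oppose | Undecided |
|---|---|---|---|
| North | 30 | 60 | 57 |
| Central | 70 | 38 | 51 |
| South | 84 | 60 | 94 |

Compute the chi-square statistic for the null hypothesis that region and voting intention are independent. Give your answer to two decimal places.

Row totals: 147, 159, 238. Column totals: 184, 158, 202. Grand total N = 544.
Expected counts (row total × column total / N):
  North, Support: 147×184/544 = 49.721
  North, Oppose: 147×158/544 = 42.695
  North, Undecided: 147×202/544 = 54.585
  Central, Support: 159×184/544 = 53.779
  Central, Oppose: 159×158/544 = 46.180
  Central, Undecided: 159×202/544 = 59.040
  South, Support: 238×184/544 = 80.500
  South, Oppose: 238×158/544 = 69.125
  South, Undecided: 238×202/544 = 88.375
Contributions (O − E)²/E:
  (30 − 49.721)²/49.721 = 7.8220
  (60 − 42.695)²/42.695 = 7.0140
  (57 − 54.585)²/54.585 = 0.1068
  (70 − 53.779)²/53.779 = 4.8926
  (38 − 46.180)²/46.180 = 1.4489
  (51 − 59.040)²/59.040 = 1.0949
  (84 − 80.500)²/80.500 = 0.1522
  (60 − 69.125)²/69.125 = 1.2046
  (94 − 88.375)²/88.375 = 0.3580
χ² = 7.8220 + 7.0140 + 0.1068 + 4.8926 + 1.4489 + 1.0949 + 0.1522 + 1.2046 + 0.3580 = 24.09

24.09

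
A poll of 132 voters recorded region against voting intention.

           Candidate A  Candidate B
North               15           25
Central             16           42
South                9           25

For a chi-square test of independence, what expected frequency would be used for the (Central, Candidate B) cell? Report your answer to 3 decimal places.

40.424

Row total (Central) = 58; column total (Candidate B) = 92; grand total N = 132.
Expected count = (row total × column total) / N = 58 × 92 / 132 = 40.424.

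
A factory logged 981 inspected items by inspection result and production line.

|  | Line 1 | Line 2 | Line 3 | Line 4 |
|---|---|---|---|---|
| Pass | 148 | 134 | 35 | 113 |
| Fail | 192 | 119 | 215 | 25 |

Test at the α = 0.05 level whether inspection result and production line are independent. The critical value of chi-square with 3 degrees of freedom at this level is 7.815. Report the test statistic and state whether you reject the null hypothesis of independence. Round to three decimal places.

180.115; reject H₀

Row totals: 430, 551. Column totals: 340, 253, 250, 138. Grand total N = 981.
Expected counts (row total × column total / N):
  Pass, Line 1: 430×340/981 = 149.0316
  Pass, Line 2: 430×253/981 = 110.8970
  Pass, Line 3: 430×250/981 = 109.5821
  Pass, Line 4: 430×138/981 = 60.4893
  Fail, Line 1: 551×340/981 = 190.9684
  Fail, Line 2: 551×253/981 = 142.1030
  Fail, Line 3: 551×250/981 = 140.4179
  Fail, Line 4: 551×138/981 = 77.5107
Contributions (O − E)²/E:
  (148 − 149.0316)²/149.0316 = 0.0071
  (134 − 110.8970)²/110.8970 = 4.8130
  (35 − 109.5821)²/109.5821 = 50.7609
  (113 − 60.4893)²/60.4893 = 45.5845
  (192 − 190.9684)²/190.9684 = 0.0056
  (119 − 142.1030)²/142.1030 = 3.7561
  (215 − 140.4179)²/140.4179 = 39.6138
  (25 − 77.5107)²/77.5107 = 35.5741
χ² = 0.0071 + 4.8130 + 50.7609 + 45.5845 + 0.0056 + 3.7561 + 39.6138 + 35.5741 = 180.115
df = (2−1)(4−1) = 3. Since 180.115 > 7.815, reject the null hypothesis of independence at α = 0.05.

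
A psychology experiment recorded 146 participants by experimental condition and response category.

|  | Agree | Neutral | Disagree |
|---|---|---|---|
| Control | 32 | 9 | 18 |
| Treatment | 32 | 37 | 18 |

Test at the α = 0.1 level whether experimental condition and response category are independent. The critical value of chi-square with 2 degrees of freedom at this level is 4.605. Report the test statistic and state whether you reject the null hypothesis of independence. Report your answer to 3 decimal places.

12.119; reject H₀

Row totals: 59, 87. Column totals: 64, 46, 36. Grand total N = 146.
Expected counts (row total × column total / N):
  Control, Agree: 59×64/146 = 25.8630
  Control, Neutral: 59×46/146 = 18.5890
  Control, Disagree: 59×36/146 = 14.5479
  Treatment, Agree: 87×64/146 = 38.1370
  Treatment, Neutral: 87×46/146 = 27.4110
  Treatment, Disagree: 87×36/146 = 21.4521
Contributions (O − E)²/E:
  (32 − 25.8630)²/25.8630 = 1.4562
  (9 − 18.5890)²/18.5890 = 4.9464
  (18 − 14.5479)²/14.5479 = 0.8192
  (32 − 38.1370)²/38.1370 = 0.9876
  (37 − 27.4110)²/27.4110 = 3.3545
  (18 − 21.4521)²/21.4521 = 0.5555
χ² = 1.4562 + 4.9464 + 0.8192 + 0.9876 + 3.3545 + 0.5555 = 12.119
df = (2−1)(3−1) = 2. Since 12.119 > 4.605, reject the null hypothesis of independence at α = 0.1.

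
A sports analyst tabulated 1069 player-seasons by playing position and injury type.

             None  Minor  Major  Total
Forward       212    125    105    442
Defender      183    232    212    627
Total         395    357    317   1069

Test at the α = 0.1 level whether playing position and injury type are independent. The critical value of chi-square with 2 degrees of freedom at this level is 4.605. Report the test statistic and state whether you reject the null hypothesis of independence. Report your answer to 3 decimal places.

Grand total N = 1069.
Expected counts (row total × column total / N):
  Forward, None: 442×395/1069 = 163.3209
  Forward, Minor: 442×357/1069 = 147.6090
  Forward, Major: 442×317/1069 = 131.0702
  Defender, None: 627×395/1069 = 231.6791
  Defender, Minor: 627×357/1069 = 209.3910
  Defender, Major: 627×317/1069 = 185.9298
Contributions (O − E)²/E:
  (212 − 163.3209)²/163.3209 = 14.5092
  (125 − 147.6090)²/147.6090 = 3.4630
  (105 − 131.0702)²/131.0702 = 5.1854
  (183 − 231.6791)²/231.6791 = 10.2282
  (232 − 209.3910)²/209.3910 = 2.4412
  (212 − 185.9298)²/185.9298 = 3.6554
χ² = 14.5092 + 3.4630 + 5.1854 + 10.2282 + 2.4412 + 3.6554 = 39.482
df = (2−1)(3−1) = 2. Since 39.482 > 4.605, reject the null hypothesis of independence at α = 0.1.

39.482; reject H₀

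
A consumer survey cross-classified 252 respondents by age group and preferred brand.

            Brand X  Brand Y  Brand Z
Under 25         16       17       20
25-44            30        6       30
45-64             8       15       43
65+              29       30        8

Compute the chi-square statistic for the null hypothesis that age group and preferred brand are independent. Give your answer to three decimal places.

Row totals: 53, 66, 66, 67. Column totals: 83, 68, 101. Grand total N = 252.
Expected counts (row total × column total / N):
  Under 25, Brand X: 53×83/252 = 17.45635
  Under 25, Brand Y: 53×68/252 = 14.30159
  Under 25, Brand Z: 53×101/252 = 21.24206
  25-44, Brand X: 66×83/252 = 21.73810
  25-44, Brand Y: 66×68/252 = 17.80952
  25-44, Brand Z: 66×101/252 = 26.45238
  45-64, Brand X: 66×83/252 = 21.73810
  45-64, Brand Y: 66×68/252 = 17.80952
  45-64, Brand Z: 66×101/252 = 26.45238
  65+, Brand X: 67×83/252 = 22.06746
  65+, Brand Y: 67×68/252 = 18.07937
  65+, Brand Z: 67×101/252 = 26.85317
Contributions (O − E)²/E:
  (16 − 17.45635)²/17.45635 = 0.1215
  (17 − 14.30159)²/14.30159 = 0.5091
  (20 − 21.24206)²/21.24206 = 0.0726
  (30 − 21.73810)²/21.73810 = 3.1401
  (6 − 17.80952)²/17.80952 = 7.8309
  (30 − 26.45238)²/26.45238 = 0.4758
  (8 − 21.73810)²/21.73810 = 8.6822
  (15 − 17.80952)²/17.80952 = 0.4432
  (43 − 26.45238)²/26.45238 = 10.3516
  (29 − 22.06746)²/22.06746 = 2.1779
  (30 − 18.07937)²/18.07937 = 7.8599
  (8 − 26.85317)²/26.85317 = 13.2365
χ² = 0.1215 + 0.5091 + 0.0726 + 3.1401 + 7.8309 + 0.4758 + 8.6822 + 0.4432 + 10.3516 + 2.1779 + 7.8599 + 13.2365 = 54.901

54.901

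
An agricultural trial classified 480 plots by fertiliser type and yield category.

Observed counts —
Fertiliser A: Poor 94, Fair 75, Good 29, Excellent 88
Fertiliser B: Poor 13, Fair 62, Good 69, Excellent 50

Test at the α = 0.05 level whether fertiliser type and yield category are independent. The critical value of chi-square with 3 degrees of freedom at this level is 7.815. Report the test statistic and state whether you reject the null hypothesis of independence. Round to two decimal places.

74.44; reject H₀

Row totals: 286, 194. Column totals: 107, 137, 98, 138. Grand total N = 480.
Expected counts (row total × column total / N):
  Fertiliser A, Poor: 286×107/480 = 63.754
  Fertiliser A, Fair: 286×137/480 = 81.629
  Fertiliser A, Good: 286×98/480 = 58.392
  Fertiliser A, Excellent: 286×138/480 = 82.225
  Fertiliser B, Poor: 194×107/480 = 43.246
  Fertiliser B, Fair: 194×137/480 = 55.371
  Fertiliser B, Good: 194×98/480 = 39.608
  Fertiliser B, Excellent: 194×138/480 = 55.775
Contributions (O − E)²/E:
  (94 − 63.754)²/63.754 = 14.3492
  (75 − 81.629)²/81.629 = 0.5383
  (29 − 58.392)²/58.392 = 14.7947
  (88 − 82.225)²/82.225 = 0.4056
  (13 − 43.246)²/43.246 = 21.1539
  (62 − 55.371)²/55.371 = 0.7936
  (69 − 39.608)²/39.608 = 21.8110
  (50 − 55.775)²/55.775 = 0.5979
χ² = 14.3492 + 0.5383 + 14.7947 + 0.4056 + 21.1539 + 0.7936 + 21.8110 + 0.5979 = 74.44
df = (2−1)(4−1) = 3. Since 74.44 > 7.815, reject the null hypothesis of independence at α = 0.05.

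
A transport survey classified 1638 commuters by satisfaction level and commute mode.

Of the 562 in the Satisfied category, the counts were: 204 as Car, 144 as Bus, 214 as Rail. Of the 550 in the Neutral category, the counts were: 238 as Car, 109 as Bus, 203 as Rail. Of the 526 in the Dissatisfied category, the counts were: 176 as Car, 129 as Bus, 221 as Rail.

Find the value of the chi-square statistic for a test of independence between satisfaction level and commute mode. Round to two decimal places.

13.79

Row totals: 562, 550, 526. Column totals: 618, 382, 638. Grand total N = 1638.
Expected counts (row total × column total / N):
  Satisfied, Car: 562×618/1638 = 212.037
  Satisfied, Bus: 562×382/1638 = 131.065
  Satisfied, Rail: 562×638/1638 = 218.899
  Neutral, Car: 550×618/1638 = 207.509
  Neutral, Bus: 550×382/1638 = 128.266
  Neutral, Rail: 550×638/1638 = 214.225
  Dissatisfied, Car: 526×618/1638 = 198.454
  Dissatisfied, Bus: 526×382/1638 = 122.669
  Dissatisfied, Rail: 526×638/1638 = 204.877
Contributions (O − E)²/E:
  (204 − 212.037)²/212.037 = 0.3046
  (144 − 131.065)²/131.065 = 1.2766
  (214 − 218.899)²/218.899 = 0.1096
  (238 − 207.509)²/207.509 = 4.4803
  (109 − 128.266)²/128.266 = 2.8938
  (203 − 214.225)²/214.225 = 0.5882
  (176 − 198.454)²/198.454 = 2.5405
  (129 − 122.669)²/122.669 = 0.3267
  (221 − 204.877)²/204.877 = 1.2688
χ² = 0.3046 + 1.2766 + 0.1096 + 4.4803 + 2.8938 + 0.5882 + 2.5405 + 0.3267 + 1.2688 = 13.79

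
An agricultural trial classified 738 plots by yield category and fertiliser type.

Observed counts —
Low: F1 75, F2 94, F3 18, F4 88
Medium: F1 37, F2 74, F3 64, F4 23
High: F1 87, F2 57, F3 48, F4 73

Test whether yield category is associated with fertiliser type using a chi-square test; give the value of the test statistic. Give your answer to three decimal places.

Row totals: 275, 198, 265. Column totals: 199, 225, 130, 184. Grand total N = 738.
Expected counts (row total × column total / N):
  Low, F1: 275×199/738 = 74.1531
  Low, F2: 275×225/738 = 83.8415
  Low, F3: 275×130/738 = 48.4417
  Low, F4: 275×184/738 = 68.5637
  Medium, F1: 198×199/738 = 53.3902
  Medium, F2: 198×225/738 = 60.3659
  Medium, F3: 198×130/738 = 34.8780
  Medium, F4: 198×184/738 = 49.3659
  High, F1: 265×199/738 = 71.4566
  High, F2: 265×225/738 = 80.7927
  High, F3: 265×130/738 = 46.6802
  High, F4: 265×184/738 = 66.0705
Contributions (O − E)²/E:
  (75 − 74.1531)²/74.1531 = 0.0097
  (94 − 83.8415)²/83.8415 = 1.2308
  (18 − 48.4417)²/48.4417 = 19.1302
  (88 − 68.5637)²/68.5637 = 5.5098
  (37 − 53.3902)²/53.3902 = 5.0316
  (74 − 60.3659)²/60.3659 = 3.0794
  (64 − 34.8780)²/34.8780 = 24.3159
  (23 − 49.3659)²/49.3659 = 14.0818
  (87 − 71.4566)²/71.4566 = 3.3810
  (57 − 80.7927)²/80.7927 = 7.0067
  (48 − 46.6802)²/46.6802 = 0.0373
  (73 − 66.0705)²/66.0705 = 0.7268
χ² = 0.0097 + 1.2308 + 19.1302 + 5.5098 + 5.0316 + 3.0794 + 24.3159 + 14.0818 + 3.3810 + 7.0067 + 0.0373 + 0.7268 = 83.541

83.541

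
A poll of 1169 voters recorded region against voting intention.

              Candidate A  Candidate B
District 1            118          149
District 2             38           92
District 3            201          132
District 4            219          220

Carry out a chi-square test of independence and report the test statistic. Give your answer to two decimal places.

Row totals: 267, 130, 333, 439. Column totals: 576, 593. Grand total N = 1169.
Expected counts (row total × column total / N):
  District 1, Candidate A: 267×576/1169 = 131.559
  District 1, Candidate B: 267×593/1169 = 135.441
  District 2, Candidate A: 130×576/1169 = 64.055
  District 2, Candidate B: 130×593/1169 = 65.945
  District 3, Candidate A: 333×576/1169 = 164.079
  District 3, Candidate B: 333×593/1169 = 168.921
  District 4, Candidate A: 439×576/1169 = 216.308
  District 4, Candidate B: 439×593/1169 = 222.692
Contributions (O − E)²/E:
  (118 − 131.559)²/131.559 = 1.3974
  (149 − 135.441)²/135.441 = 1.3574
  (38 − 64.055)²/64.055 = 10.5981
  (92 − 65.945)²/65.945 = 10.2944
  (201 − 164.079)²/164.079 = 8.3080
  (132 − 168.921)²/168.921 = 8.0698
  (219 − 216.308)²/216.308 = 0.0335
  (220 − 222.692)²/222.692 = 0.0325
χ² = 1.3974 + 1.3574 + 10.5981 + 10.2944 + 8.3080 + 8.0698 + 0.0335 + 0.0325 = 40.09

40.09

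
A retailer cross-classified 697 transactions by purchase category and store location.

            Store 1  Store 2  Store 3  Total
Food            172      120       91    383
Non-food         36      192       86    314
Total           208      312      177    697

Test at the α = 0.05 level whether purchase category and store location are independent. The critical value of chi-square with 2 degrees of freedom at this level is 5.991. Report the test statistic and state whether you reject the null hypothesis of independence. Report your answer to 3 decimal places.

99.827; reject H₀

Grand total N = 697.
Expected counts (row total × column total / N):
  Food, Store 1: 383×208/697 = 114.2956
  Food, Store 2: 383×312/697 = 171.4433
  Food, Store 3: 383×177/697 = 97.2611
  Non-food, Store 1: 314×208/697 = 93.7044
  Non-food, Store 2: 314×312/697 = 140.5567
  Non-food, Store 3: 314×177/697 = 79.7389
Contributions (O − E)²/E:
  (172 − 114.2956)²/114.2956 = 29.1332
  (120 − 171.4433)²/171.4433 = 15.4361
  (91 − 97.2611)²/97.2611 = 0.4031
  (36 − 93.7044)²/93.7044 = 35.5351
  (192 − 140.5567)²/140.5567 = 18.8281
  (86 − 79.7389)²/79.7389 = 0.4916
χ² = 29.1332 + 15.4361 + 0.4031 + 35.5351 + 18.8281 + 0.4916 = 99.827
df = (2−1)(3−1) = 2. Since 99.827 > 5.991, reject the null hypothesis of independence at α = 0.05.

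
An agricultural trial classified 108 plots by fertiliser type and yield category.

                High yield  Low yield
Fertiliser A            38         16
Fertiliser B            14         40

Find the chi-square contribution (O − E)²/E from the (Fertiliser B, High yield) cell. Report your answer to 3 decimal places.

Row total (Fertiliser B) = 54; column total (High yield) = 52; N = 108.
Expected count E = 54 × 52 / 108 = 26.0000.
Contribution = (O − E)²/E = (14 − 26.0000)² / 26.0000 = 5.538.

5.538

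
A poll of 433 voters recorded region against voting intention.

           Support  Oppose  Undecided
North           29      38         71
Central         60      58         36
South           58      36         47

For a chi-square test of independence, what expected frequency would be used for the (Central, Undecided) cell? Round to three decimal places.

54.771

Row total (Central) = 154; column total (Undecided) = 154; grand total N = 433.
Expected count = (row total × column total) / N = 154 × 154 / 433 = 54.771.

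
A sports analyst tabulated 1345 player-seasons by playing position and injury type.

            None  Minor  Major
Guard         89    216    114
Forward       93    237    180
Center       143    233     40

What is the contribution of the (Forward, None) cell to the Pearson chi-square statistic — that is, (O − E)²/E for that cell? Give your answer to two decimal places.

7.42

Row total (Forward) = 510; column total (None) = 325; N = 1345.
Expected count E = 510 × 325 / 1345 = 123.234.
Contribution = (O − E)²/E = (93 − 123.234)² / 123.234 = 7.42.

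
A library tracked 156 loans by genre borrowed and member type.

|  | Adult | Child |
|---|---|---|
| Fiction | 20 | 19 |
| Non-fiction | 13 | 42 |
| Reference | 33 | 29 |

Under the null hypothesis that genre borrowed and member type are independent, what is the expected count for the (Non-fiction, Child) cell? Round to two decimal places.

31.73

Row total (Non-fiction) = 55; column total (Child) = 90; grand total N = 156.
Expected count = (row total × column total) / N = 55 × 90 / 156 = 31.73.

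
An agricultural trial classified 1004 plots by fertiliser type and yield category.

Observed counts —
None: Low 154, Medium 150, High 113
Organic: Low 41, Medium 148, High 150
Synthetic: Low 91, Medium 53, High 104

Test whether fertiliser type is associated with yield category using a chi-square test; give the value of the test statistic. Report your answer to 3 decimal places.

Row totals: 417, 339, 248. Column totals: 286, 351, 367. Grand total N = 1004.
Expected counts (row total × column total / N):
  None, Low: 417×286/1004 = 118.7869
  None, Medium: 417×351/1004 = 145.7839
  None, High: 417×367/1004 = 152.4293
  Organic, Low: 339×286/1004 = 96.5677
  Organic, Medium: 339×351/1004 = 118.5149
  Organic, High: 339×367/1004 = 123.9173
  Synthetic, Low: 248×286/1004 = 70.6454
  Synthetic, Medium: 248×351/1004 = 86.7012
  Synthetic, High: 248×367/1004 = 90.6534
Contributions (O − E)²/E:
  (154 − 118.7869)²/118.7869 = 10.4385
  (150 − 145.7839)²/145.7839 = 0.1219
  (113 − 152.4293)²/152.4293 = 10.1993
  (41 − 96.5677)²/96.5677 = 31.9752
  (148 − 118.5149)²/118.5149 = 7.3355
  (150 − 123.9173)²/123.9173 = 5.4900
  (91 − 70.6454)²/70.6454 = 5.8646
  (53 − 86.7012)²/86.7012 = 13.0998
  (104 − 90.6534)²/90.6534 = 1.9650
χ² = 10.4385 + 0.1219 + 10.1993 + 31.9752 + 7.3355 + 5.4900 + 5.8646 + 13.0998 + 1.9650 = 86.490

86.490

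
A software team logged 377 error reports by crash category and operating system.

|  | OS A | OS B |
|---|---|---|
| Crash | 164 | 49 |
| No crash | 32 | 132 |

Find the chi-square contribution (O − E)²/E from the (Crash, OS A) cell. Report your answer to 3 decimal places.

25.618

Row total (Crash) = 213; column total (OS A) = 196; N = 377.
Expected count E = 213 × 196 / 377 = 110.7374.
Contribution = (O − E)²/E = (164 − 110.7374)² / 110.7374 = 25.618.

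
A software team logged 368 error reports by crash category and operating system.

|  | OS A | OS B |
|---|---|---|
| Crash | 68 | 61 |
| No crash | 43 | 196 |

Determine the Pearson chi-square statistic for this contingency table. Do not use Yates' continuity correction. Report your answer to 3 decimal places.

47.949

Row totals: 129, 239. Column totals: 111, 257. Grand total N = 368.
Expected counts (row total × column total / N):
  Crash, OS A: 129×111/368 = 38.9103
  Crash, OS B: 129×257/368 = 90.0897
  No crash, OS A: 239×111/368 = 72.0897
  No crash, OS B: 239×257/368 = 166.9103
Contributions (O − E)²/E:
  (68 − 38.9103)²/38.9103 = 21.7477
  (61 − 90.0897)²/90.0897 = 9.3930
  (43 − 72.0897)²/72.0897 = 11.7383
  (196 − 166.9103)²/166.9103 = 5.0699
χ² = 21.7477 + 9.3930 + 11.7383 + 5.0699 = 47.949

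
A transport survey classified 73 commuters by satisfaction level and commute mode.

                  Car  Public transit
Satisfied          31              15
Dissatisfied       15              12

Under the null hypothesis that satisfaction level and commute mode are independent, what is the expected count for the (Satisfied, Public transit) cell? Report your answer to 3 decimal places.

Row total (Satisfied) = 46; column total (Public transit) = 27; grand total N = 73.
Expected count = (row total × column total) / N = 46 × 27 / 73 = 17.014.

17.014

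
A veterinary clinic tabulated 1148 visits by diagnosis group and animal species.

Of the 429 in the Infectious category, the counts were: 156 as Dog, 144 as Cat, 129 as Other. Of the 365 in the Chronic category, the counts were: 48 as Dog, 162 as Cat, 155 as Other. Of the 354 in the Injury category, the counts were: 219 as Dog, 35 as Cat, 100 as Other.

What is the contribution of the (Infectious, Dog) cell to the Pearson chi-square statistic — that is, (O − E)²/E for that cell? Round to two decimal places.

0.03

Row total (Infectious) = 429; column total (Dog) = 423; N = 1148.
Expected count E = 429 × 423 / 1148 = 158.072.
Contribution = (O − E)²/E = (156 − 158.072)² / 158.072 = 0.03.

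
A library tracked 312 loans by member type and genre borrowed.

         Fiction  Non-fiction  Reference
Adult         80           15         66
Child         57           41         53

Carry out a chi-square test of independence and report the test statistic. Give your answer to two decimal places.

Row totals: 161, 151. Column totals: 137, 56, 119. Grand total N = 312.
Expected counts (row total × column total / N):
  Adult, Fiction: 161×137/312 = 70.696
  Adult, Non-fiction: 161×56/312 = 28.897
  Adult, Reference: 161×119/312 = 61.407
  Child, Fiction: 151×137/312 = 66.304
  Child, Non-fiction: 151×56/312 = 27.103
  Child, Reference: 151×119/312 = 57.593
Contributions (O − E)²/E:
  (80 − 70.696)²/70.696 = 1.2245
  (15 − 28.897)²/28.897 = 6.6833
  (66 − 61.407)²/61.407 = 0.3435
  (57 − 66.304)²/66.304 = 1.3056
  (41 − 27.103)²/27.103 = 7.1257
  (53 − 57.593)²/57.593 = 0.3663
χ² = 1.2245 + 6.6833 + 0.3435 + 1.3056 + 7.1257 + 0.3663 = 17.05

17.05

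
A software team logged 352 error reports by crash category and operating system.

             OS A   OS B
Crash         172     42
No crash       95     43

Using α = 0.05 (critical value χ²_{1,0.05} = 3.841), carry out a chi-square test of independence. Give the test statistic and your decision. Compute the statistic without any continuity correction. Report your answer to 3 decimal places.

Row totals: 214, 138. Column totals: 267, 85. Grand total N = 352.
Expected counts (row total × column total / N):
  Crash, OS A: 214×267/352 = 162.3239
  Crash, OS B: 214×85/352 = 51.6761
  No crash, OS A: 138×267/352 = 104.6761
  No crash, OS B: 138×85/352 = 33.3239
Contributions (O − E)²/E:
  (172 − 162.3239)²/162.3239 = 0.5768
  (42 − 51.6761)²/51.6761 = 1.8118
  (95 − 104.6761)²/104.6761 = 0.8944
  (43 − 33.3239)²/33.3239 = 2.8096
χ² = 0.5768 + 1.8118 + 0.8944 + 2.8096 = 6.093
df = (2−1)(2−1) = 1. Since 6.093 > 3.841, reject the null hypothesis of independence at α = 0.05.

6.093; reject H₀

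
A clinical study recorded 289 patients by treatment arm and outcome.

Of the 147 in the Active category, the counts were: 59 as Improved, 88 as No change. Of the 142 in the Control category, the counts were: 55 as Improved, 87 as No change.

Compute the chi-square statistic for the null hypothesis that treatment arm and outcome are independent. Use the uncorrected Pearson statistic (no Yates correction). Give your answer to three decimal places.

Row totals: 147, 142. Column totals: 114, 175. Grand total N = 289.
Expected counts (row total × column total / N):
  Active, Improved: 147×114/289 = 57.9862
  Active, No change: 147×175/289 = 89.0138
  Control, Improved: 142×114/289 = 56.0138
  Control, No change: 142×175/289 = 85.9862
Contributions (O − E)²/E:
  (59 − 57.9862)²/57.9862 = 0.0177
  (88 − 89.0138)²/89.0138 = 0.0115
  (55 − 56.0138)²/56.0138 = 0.0183
  (87 − 85.9862)²/85.9862 = 0.0120
χ² = 0.0177 + 0.0115 + 0.0183 + 0.0120 = 0.060

0.060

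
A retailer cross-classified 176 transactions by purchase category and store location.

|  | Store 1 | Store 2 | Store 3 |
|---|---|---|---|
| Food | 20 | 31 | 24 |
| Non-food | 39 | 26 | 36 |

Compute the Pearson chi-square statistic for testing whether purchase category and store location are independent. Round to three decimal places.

Row totals: 75, 101. Column totals: 59, 57, 60. Grand total N = 176.
Expected counts (row total × column total / N):
  Food, Store 1: 75×59/176 = 25.1420
  Food, Store 2: 75×57/176 = 24.2898
  Food, Store 3: 75×60/176 = 25.5682
  Non-food, Store 1: 101×59/176 = 33.8580
  Non-food, Store 2: 101×57/176 = 32.7102
  Non-food, Store 3: 101×60/176 = 34.4318
Contributions (O − E)²/E:
  (20 − 25.1420)²/25.1420 = 1.0516
  (31 − 24.2898)²/24.2898 = 1.8537
  (24 − 25.5682)²/25.5682 = 0.0962
  (39 − 33.8580)²/33.8580 = 0.7809
  (26 − 32.7102)²/32.7102 = 1.3765
  (36 − 34.4318)²/34.4318 = 0.0714
χ² = 1.0516 + 1.8537 + 0.0962 + 0.7809 + 1.3765 + 0.0714 = 5.230

5.230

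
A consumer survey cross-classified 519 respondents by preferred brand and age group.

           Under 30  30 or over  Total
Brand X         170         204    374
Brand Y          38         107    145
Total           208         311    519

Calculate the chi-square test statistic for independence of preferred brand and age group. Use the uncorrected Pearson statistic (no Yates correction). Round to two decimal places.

16.12

Grand total N = 519.
Expected counts (row total × column total / N):
  Brand X, Under 30: 374×208/519 = 149.888
  Brand X, 30 or over: 374×311/519 = 224.112
  Brand Y, Under 30: 145×208/519 = 58.112
  Brand Y, 30 or over: 145×311/519 = 86.888
Contributions (O − E)²/E:
  (170 − 149.888)²/149.888 = 2.6986
  (204 − 224.112)²/224.112 = 1.8049
  (38 − 58.112)²/58.112 = 6.9606
  (107 − 86.888)²/86.888 = 4.6553
χ² = 2.6986 + 1.8049 + 6.9606 + 4.6553 = 16.12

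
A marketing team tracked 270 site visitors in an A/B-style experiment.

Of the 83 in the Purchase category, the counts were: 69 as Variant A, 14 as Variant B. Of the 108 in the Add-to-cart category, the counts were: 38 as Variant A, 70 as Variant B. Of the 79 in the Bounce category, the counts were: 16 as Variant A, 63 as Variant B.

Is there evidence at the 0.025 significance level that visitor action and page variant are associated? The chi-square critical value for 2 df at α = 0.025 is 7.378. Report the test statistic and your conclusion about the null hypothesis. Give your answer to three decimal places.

72.327; reject H₀

Row totals: 83, 108, 79. Column totals: 123, 147. Grand total N = 270.
Expected counts (row total × column total / N):
  Purchase, Variant A: 83×123/270 = 37.81111
  Purchase, Variant B: 83×147/270 = 45.18889
  Add-to-cart, Variant A: 108×123/270 = 49.20000
  Add-to-cart, Variant B: 108×147/270 = 58.80000
  Bounce, Variant A: 79×123/270 = 35.98889
  Bounce, Variant B: 79×147/270 = 43.01111
Contributions (O − E)²/E:
  (69 − 37.81111)²/37.81111 = 25.7265
  (14 − 45.18889)²/45.18889 = 21.5262
  (38 − 49.20000)²/49.20000 = 2.5496
  (70 − 58.80000)²/58.80000 = 2.1333
  (16 − 35.98889)²/35.98889 = 11.1022
  (63 − 43.01111)²/43.01111 = 9.2896
χ² = 25.7265 + 21.5262 + 2.5496 + 2.1333 + 11.1022 + 9.2896 = 72.327
df = (3−1)(2−1) = 2. Since 72.327 > 7.378, reject the null hypothesis of independence at α = 0.025.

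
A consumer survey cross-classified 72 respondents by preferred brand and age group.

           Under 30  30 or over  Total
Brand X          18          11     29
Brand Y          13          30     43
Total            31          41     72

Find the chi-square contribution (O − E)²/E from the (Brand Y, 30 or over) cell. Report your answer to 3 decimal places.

1.242

Row total (Brand Y) = 43; column total (30 or over) = 41; N = 72.
Expected count E = 43 × 41 / 72 = 24.4861.
Contribution = (O − E)²/E = (30 − 24.4861)² / 24.4861 = 1.242.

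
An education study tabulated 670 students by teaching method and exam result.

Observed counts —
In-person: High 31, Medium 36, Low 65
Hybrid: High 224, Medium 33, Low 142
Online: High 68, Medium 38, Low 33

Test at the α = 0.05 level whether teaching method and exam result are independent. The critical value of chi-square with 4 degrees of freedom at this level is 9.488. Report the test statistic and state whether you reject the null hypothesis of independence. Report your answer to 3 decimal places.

70.883; reject H₀

Row totals: 132, 399, 139. Column totals: 323, 107, 240. Grand total N = 670.
Expected counts (row total × column total / N):
  In-person, High: 132×323/670 = 63.6358
  In-person, Medium: 132×107/670 = 21.0806
  In-person, Low: 132×240/670 = 47.2836
  Hybrid, High: 399×323/670 = 192.3537
  Hybrid, Medium: 399×107/670 = 63.7209
  Hybrid, Low: 399×240/670 = 142.9254
  Online, High: 139×323/670 = 67.0104
  Online, Medium: 139×107/670 = 22.1985
  Online, Low: 139×240/670 = 49.7910
Contributions (O − E)²/E:
  (31 − 63.6358)²/63.6358 = 16.7374
  (36 − 21.0806)²/21.0806 = 10.5589
  (65 − 47.2836)²/47.2836 = 6.6380
  (224 − 192.3537)²/192.3537 = 5.2065
  (33 − 63.7209)²/63.7209 = 14.8111
  (142 − 142.9254)²/142.9254 = 0.0060
  (68 − 67.0104)²/67.0104 = 0.0146
  (38 − 22.1985)²/22.1985 = 11.2479
  (33 − 49.7910)²/49.7910 = 5.6624
χ² = 16.7374 + 10.5589 + 6.6380 + 5.2065 + 14.8111 + 0.0060 + 0.0146 + 11.2479 + 5.6624 = 70.883
df = (3−1)(3−1) = 4. Since 70.883 > 9.488, reject the null hypothesis of independence at α = 0.05.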